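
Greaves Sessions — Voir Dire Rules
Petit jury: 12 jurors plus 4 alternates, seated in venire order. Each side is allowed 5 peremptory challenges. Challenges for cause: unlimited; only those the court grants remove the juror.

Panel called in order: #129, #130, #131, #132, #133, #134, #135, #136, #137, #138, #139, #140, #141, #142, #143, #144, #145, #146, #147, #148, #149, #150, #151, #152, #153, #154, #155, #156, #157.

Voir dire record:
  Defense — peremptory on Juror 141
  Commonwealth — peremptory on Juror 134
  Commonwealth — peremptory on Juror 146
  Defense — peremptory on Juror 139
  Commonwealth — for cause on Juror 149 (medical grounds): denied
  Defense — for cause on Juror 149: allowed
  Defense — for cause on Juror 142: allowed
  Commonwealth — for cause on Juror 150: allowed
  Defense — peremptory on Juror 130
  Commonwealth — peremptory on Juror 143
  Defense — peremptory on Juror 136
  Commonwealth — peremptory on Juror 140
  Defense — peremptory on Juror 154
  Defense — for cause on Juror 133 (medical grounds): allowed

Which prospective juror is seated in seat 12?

Removed: #130, #133, #134, #136, #139, #140, #141, #142, #143, #146, #149, #150, #154.
Seating in order: seats 1–12 → #129, #131, #132, #135, #137, #138, #144, #145, #147, #148, #151, #152; alternates → #153, #155, #156, #157.
So seat 12 is #152.

152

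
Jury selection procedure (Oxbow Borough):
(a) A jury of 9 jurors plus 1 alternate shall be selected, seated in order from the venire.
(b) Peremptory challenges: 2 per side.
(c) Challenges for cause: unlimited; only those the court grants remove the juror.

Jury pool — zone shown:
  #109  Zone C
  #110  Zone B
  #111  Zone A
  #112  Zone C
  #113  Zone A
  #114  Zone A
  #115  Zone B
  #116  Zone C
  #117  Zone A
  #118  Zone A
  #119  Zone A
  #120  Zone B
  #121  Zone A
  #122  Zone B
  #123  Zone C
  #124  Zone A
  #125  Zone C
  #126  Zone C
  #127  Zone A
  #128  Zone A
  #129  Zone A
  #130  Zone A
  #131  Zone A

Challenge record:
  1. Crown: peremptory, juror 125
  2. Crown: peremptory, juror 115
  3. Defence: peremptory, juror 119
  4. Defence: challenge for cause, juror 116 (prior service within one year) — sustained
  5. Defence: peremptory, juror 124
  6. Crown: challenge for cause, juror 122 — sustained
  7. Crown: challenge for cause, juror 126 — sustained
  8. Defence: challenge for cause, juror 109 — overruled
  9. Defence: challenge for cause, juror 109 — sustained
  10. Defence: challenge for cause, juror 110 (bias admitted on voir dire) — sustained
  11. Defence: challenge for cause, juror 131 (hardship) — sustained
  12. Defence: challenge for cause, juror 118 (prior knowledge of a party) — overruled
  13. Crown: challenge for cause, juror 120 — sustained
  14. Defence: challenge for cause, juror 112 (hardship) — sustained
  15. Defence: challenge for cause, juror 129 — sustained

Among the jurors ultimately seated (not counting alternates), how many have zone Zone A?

8

Removed: #109, #110, #112, #115, #116, #119, #120, #122, #124, #125, #126, #129, #131.
Seated jurors 1–9: #111, #113, #114, #117, #118, #121, #123, #127, #128 (alternates #130 not counted).
Of those, in Zone A: #111, #113, #114, #117, #118, #121, #127, #128 → 8.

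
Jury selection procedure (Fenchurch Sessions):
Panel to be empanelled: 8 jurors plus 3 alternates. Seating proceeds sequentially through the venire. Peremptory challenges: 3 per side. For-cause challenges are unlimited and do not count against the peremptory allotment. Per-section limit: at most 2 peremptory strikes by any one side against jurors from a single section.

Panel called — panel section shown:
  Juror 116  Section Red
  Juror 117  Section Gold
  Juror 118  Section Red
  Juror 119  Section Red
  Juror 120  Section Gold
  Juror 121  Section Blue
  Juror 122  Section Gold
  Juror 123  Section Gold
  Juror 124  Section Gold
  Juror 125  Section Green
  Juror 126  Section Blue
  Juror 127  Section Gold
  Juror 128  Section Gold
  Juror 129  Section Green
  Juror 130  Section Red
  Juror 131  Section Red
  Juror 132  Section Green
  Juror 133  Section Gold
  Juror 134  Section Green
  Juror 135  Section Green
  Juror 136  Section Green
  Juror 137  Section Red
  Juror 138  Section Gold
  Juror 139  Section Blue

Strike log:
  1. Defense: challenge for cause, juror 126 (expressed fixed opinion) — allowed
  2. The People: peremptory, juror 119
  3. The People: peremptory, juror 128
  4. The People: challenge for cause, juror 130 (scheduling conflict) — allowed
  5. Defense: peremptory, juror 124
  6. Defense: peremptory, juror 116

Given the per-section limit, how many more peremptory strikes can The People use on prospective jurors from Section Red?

1

The People peremptories so far: #119, #128 — 2 of 3 used, 1 left overall.
Against Section Red: #119 — 1 used; per-section cap 2 leaves 1.
Binding limit: min(1, 1) = 1.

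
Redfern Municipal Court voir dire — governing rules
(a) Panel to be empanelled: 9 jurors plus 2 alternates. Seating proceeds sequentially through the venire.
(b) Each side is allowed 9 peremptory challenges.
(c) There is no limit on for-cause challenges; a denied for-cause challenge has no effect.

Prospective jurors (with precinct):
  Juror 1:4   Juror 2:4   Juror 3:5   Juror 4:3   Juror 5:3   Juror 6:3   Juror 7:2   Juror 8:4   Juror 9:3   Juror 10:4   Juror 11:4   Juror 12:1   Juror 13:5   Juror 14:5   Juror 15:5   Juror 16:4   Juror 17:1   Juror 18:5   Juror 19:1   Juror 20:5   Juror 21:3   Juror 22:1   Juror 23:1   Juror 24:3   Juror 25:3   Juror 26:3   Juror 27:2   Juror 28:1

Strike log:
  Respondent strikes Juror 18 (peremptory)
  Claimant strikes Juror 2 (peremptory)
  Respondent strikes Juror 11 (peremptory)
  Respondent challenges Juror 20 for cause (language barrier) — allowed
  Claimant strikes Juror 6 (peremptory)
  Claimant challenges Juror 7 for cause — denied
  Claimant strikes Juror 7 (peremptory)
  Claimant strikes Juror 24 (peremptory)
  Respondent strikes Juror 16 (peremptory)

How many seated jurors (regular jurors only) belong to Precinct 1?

Removed: #2, #6, #7, #11, #16, #18, #20, #24.
Seated jurors 1–9: #1, #3, #4, #5, #8, #9, #10, #12, #13 (alternates #14, #15 not counted).
Of those, in Precinct 1: #12 → 1.

1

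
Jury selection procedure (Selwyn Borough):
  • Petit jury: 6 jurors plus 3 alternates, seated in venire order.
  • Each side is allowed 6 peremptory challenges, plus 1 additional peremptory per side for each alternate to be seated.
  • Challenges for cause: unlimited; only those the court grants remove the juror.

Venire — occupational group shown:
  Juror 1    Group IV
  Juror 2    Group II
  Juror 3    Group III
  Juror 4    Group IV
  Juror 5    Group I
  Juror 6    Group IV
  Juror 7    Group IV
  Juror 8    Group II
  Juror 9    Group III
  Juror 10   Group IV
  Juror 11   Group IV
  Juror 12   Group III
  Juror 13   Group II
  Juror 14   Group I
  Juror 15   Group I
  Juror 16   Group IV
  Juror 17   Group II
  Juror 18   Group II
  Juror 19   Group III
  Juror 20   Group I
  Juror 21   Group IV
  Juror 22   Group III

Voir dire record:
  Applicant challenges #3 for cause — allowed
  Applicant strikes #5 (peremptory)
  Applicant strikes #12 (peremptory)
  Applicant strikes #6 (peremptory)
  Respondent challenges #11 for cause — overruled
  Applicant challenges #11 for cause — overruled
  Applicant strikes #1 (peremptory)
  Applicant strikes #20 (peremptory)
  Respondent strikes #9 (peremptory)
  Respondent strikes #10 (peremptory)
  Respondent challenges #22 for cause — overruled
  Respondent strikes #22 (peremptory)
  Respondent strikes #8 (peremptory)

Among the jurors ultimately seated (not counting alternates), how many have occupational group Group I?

Removed: #1, #3, #5, #6, #8, #9, #10, #12, #20, #22.
Seated jurors 1–6: #2, #4, #7, #11, #13, #14 (alternates #15, #16, #17 not counted).
Of those, in Group I: #14 → 1.

1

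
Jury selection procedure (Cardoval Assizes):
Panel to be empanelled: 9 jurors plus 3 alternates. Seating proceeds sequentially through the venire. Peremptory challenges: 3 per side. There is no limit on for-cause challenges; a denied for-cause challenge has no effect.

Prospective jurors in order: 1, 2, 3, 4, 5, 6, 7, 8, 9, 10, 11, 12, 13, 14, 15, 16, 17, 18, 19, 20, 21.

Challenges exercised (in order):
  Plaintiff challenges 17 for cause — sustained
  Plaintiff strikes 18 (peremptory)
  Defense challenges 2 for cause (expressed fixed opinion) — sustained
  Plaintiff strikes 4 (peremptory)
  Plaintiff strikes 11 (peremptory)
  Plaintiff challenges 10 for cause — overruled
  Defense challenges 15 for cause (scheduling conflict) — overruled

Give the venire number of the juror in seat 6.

8

Removed: #2, #4, #11, #17, #18. (#10, #15 stay — for-cause denied.)
Seating in order: seats 1–9 → #1, #3, #5, #6, #7, #8, #9, #10, #12; alternates → #13, #14, #15.
So seat 6 is #8.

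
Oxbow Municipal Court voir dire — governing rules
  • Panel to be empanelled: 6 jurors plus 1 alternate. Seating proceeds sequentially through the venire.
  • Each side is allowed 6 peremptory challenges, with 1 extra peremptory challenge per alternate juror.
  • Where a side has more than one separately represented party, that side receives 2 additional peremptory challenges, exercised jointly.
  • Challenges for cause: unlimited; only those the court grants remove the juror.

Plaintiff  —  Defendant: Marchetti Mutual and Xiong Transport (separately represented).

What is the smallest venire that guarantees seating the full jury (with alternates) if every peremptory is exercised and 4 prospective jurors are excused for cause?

27

Seats to fill: 6 + 1 alternates = 7.
Peremptories — Plaintiff: 6 + 1×1 = 7; Defendant: 6 + 1×1 + 2 = 9; total 16.
For-cause removals: 4.
Minimum venire: 7 + 16 + 4 = 27.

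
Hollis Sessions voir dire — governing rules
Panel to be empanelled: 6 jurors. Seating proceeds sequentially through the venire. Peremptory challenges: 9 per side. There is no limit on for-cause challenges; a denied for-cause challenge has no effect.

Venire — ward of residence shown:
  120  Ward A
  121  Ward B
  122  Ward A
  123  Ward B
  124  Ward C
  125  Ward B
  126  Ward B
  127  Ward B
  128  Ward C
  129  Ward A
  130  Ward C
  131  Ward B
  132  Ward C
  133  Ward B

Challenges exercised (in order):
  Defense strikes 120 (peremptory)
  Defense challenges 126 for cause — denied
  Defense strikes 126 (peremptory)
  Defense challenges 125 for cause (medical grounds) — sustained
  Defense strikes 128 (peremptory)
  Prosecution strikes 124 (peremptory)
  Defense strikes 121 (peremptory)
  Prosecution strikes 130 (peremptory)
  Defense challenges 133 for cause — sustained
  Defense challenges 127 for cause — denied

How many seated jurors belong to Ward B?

3

Removed: #120, #121, #124, #125, #126, #128, #130, #133.
Seated jurors 1–6: #122, #123, #127, #129, #131, #132.
Of those, in Ward B: #123, #127, #131 → 3.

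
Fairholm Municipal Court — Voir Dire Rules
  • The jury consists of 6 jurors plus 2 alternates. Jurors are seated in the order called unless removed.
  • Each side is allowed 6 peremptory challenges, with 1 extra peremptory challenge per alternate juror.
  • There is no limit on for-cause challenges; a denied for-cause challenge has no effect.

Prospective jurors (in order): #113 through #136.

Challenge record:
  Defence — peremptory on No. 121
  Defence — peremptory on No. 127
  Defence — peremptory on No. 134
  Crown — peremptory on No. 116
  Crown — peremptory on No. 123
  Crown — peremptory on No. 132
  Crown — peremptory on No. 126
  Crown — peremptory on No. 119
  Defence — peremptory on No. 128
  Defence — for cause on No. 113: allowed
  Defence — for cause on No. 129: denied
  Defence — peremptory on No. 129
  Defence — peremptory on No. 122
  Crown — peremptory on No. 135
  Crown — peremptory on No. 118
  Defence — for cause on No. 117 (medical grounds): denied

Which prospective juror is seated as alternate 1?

130

Removed: #113, #116, #118, #119, #121, #122, #123, #126, #127, #128, #129, #132, #134, #135. (#117 stays — for-cause denied.)
Seating in order: seats 1–6 → #114, #115, #117, #120, #124, #125; alternates → #130, #131.
So alternate 1 is #130.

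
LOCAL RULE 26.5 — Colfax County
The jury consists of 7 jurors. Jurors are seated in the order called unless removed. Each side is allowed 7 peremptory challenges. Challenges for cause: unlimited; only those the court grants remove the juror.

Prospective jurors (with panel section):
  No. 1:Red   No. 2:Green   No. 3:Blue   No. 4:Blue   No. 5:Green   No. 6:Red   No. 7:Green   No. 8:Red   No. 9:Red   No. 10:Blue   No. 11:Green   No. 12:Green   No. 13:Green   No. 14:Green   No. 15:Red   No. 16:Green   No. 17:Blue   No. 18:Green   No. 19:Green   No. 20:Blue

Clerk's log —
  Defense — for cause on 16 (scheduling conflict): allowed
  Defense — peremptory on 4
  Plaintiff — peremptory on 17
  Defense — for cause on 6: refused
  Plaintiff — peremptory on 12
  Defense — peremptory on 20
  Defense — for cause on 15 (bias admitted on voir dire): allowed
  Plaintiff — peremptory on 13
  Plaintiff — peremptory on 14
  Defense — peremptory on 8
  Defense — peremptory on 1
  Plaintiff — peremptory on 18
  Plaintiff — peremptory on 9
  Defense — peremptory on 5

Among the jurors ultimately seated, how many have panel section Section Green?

Removed: #1, #4, #5, #8, #9, #12, #13, #14, #15, #16, #17, #18, #20.
Seated jurors 1–7: #2, #3, #6, #7, #10, #11, #19.
Of those, in Section Green: #2, #7, #11, #19 → 4.

4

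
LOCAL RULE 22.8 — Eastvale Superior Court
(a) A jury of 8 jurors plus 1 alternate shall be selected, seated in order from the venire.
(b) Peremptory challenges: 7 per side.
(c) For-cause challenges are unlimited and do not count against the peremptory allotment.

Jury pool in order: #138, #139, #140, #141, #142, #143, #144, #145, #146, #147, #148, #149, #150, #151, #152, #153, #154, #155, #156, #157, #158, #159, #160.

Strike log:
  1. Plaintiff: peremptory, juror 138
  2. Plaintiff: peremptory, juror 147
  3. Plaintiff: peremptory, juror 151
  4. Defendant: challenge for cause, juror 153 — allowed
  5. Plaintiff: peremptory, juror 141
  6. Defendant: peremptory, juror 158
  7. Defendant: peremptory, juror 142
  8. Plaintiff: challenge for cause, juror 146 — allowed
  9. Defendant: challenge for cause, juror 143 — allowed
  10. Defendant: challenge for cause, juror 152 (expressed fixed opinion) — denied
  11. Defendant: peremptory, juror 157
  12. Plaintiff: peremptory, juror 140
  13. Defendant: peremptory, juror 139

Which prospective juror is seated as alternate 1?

156

Removed: #138, #139, #140, #141, #142, #143, #146, #147, #151, #153, #157, #158. (#152 stays — for-cause denied.)
Seating in order: seats 1–8 → #144, #145, #148, #149, #150, #152, #154, #155; alternates → #156.
So alternate 1 is #156.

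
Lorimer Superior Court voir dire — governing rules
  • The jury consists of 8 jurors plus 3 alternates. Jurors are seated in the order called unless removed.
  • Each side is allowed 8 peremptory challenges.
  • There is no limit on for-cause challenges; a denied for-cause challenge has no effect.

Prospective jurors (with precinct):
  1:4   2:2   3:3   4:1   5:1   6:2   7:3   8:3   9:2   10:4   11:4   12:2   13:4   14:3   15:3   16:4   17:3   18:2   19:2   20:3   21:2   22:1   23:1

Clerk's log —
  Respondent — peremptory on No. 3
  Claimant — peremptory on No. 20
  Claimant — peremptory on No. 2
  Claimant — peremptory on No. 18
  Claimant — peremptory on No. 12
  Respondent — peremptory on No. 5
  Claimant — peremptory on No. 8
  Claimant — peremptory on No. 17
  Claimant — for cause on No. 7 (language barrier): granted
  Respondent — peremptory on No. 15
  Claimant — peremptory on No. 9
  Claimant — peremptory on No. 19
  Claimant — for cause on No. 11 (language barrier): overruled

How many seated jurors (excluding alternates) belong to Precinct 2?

Removed: #2, #3, #5, #7, #8, #9, #12, #15, #17, #18, #19, #20.
Seated jurors 1–8: #1, #4, #6, #10, #11, #13, #14, #16 (alternates #21, #22, #23 not counted).
Of those, in Precinct 2: #6 → 1.

1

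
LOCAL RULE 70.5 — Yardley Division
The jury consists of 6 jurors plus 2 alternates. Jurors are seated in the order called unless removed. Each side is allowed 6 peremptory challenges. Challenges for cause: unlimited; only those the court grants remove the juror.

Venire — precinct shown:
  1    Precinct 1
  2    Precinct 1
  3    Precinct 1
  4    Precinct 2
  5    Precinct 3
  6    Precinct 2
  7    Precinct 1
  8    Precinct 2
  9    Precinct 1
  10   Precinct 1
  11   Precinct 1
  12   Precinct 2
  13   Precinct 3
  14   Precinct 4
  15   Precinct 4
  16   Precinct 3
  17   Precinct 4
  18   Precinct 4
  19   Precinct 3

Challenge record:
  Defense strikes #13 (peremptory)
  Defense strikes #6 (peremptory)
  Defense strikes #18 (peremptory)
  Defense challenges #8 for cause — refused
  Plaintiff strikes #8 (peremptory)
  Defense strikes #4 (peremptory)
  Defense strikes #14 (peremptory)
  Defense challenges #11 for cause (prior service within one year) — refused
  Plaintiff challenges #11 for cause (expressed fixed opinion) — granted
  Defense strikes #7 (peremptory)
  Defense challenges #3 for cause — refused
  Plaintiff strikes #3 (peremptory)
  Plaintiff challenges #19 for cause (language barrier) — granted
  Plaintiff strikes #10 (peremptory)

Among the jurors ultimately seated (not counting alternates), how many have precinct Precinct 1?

3

Removed: #3, #4, #6, #7, #8, #10, #11, #13, #14, #18, #19.
Seated jurors 1–6: #1, #2, #5, #9, #12, #15 (alternates #16, #17 not counted).
Of those, in Precinct 1: #1, #2, #9 → 3.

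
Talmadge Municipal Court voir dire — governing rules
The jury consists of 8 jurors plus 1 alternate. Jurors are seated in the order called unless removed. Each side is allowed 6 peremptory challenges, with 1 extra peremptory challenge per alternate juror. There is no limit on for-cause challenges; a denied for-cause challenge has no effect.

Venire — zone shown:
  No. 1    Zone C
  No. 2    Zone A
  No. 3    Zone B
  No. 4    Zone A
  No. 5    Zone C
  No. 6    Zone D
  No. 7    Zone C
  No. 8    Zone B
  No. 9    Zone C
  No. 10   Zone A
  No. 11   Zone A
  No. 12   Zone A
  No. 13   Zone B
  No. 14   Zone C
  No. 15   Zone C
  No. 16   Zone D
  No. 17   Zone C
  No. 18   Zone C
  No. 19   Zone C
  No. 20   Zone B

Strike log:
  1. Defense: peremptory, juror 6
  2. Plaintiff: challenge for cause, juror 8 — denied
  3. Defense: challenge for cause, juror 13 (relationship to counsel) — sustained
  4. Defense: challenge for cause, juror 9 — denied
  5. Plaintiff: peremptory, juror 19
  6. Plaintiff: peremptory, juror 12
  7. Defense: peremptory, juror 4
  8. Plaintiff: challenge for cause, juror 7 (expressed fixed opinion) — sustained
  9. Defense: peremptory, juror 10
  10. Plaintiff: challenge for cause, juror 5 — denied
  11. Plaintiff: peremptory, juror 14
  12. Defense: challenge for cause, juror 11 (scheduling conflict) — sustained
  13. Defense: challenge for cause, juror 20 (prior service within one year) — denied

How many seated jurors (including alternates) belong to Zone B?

Removed: #4, #6, #7, #10, #11, #12, #13, #14, #19.
Seated (9 incl. alternates): #1, #2, #3, #5, #8, #9, #15, #16, #17.
Of those, in Zone B: #3, #8 → 2.

2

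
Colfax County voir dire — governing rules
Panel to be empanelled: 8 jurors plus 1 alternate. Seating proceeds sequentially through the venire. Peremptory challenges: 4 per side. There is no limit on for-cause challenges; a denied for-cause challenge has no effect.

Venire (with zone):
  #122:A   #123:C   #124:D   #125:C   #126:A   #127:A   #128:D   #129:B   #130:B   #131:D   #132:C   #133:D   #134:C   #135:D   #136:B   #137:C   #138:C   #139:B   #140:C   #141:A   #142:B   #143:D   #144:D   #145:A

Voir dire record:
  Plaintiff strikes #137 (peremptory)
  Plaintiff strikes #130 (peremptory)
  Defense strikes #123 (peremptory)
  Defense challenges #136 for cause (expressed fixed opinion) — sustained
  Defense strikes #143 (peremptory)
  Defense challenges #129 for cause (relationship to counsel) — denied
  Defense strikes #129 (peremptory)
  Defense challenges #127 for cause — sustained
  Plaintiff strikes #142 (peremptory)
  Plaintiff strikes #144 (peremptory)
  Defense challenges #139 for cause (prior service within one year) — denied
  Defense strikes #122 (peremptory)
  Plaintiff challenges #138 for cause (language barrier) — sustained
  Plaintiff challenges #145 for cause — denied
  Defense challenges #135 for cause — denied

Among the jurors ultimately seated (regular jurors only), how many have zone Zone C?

3

Removed: #122, #123, #127, #129, #130, #136, #137, #138, #142, #143, #144.
Seated jurors 1–8: #124, #125, #126, #128, #131, #132, #133, #134 (alternates #135 not counted).
Of those, in Zone C: #125, #132, #134 → 3.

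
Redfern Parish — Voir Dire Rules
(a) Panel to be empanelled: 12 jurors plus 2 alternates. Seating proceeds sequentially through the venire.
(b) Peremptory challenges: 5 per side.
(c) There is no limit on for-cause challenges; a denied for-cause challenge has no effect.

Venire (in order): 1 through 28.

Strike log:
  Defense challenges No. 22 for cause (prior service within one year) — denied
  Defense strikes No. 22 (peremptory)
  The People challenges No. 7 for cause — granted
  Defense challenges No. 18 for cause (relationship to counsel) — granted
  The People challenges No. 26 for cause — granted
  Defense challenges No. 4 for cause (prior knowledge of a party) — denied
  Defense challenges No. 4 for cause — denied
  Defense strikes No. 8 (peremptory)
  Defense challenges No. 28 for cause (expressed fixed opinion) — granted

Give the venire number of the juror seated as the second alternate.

Removed: #7, #8, #18, #22, #26, #28. (#4 stays — for-cause denied.)
Seating in order: seats 1–12 → #1, #2, #3, #4, #5, #6, #9, #10, #11, #12, #13, #14; alternates → #15, #16.
So alternate 2 is #16.

16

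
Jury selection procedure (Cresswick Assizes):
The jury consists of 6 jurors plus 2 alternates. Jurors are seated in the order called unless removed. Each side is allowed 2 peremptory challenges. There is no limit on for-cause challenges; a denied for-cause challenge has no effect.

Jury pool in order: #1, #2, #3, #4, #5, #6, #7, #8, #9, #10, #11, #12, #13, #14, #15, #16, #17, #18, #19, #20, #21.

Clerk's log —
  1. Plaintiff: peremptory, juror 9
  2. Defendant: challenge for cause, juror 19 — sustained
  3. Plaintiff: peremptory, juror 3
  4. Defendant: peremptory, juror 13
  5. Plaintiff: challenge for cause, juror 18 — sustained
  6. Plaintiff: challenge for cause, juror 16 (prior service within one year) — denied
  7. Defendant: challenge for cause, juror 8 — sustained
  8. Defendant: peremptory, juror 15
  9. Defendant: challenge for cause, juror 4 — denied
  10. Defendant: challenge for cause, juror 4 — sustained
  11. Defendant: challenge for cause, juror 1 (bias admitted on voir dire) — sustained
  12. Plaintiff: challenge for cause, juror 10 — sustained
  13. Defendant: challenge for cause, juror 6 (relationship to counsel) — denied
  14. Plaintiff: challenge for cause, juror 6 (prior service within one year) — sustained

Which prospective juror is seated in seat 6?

14

Removed: #1, #3, #4, #6, #8, #9, #10, #13, #15, #18, #19. (#16 stays — for-cause denied.)
Seating in order: seats 1–6 → #2, #5, #7, #11, #12, #14; alternates → #16, #17.
So seat 6 is #14.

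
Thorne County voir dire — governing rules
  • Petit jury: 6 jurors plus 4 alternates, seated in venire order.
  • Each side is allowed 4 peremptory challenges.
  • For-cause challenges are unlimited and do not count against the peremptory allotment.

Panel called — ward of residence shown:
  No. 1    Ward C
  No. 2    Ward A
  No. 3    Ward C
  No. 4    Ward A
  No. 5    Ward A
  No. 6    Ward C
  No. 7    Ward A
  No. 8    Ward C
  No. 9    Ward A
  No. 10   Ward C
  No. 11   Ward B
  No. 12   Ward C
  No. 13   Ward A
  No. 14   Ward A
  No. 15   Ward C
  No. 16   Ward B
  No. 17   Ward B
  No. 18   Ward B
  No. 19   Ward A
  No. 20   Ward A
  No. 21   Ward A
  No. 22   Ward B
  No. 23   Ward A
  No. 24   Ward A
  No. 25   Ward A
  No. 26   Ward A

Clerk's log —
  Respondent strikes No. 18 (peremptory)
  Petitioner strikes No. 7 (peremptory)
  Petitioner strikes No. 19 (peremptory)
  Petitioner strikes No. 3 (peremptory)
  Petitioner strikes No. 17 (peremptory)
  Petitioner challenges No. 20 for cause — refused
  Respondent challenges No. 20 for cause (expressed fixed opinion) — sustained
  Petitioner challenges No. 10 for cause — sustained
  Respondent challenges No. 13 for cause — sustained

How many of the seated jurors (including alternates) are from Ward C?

4

Removed: #3, #7, #10, #13, #17, #18, #19, #20.
Seated (10 incl. alternates): #1, #2, #4, #5, #6, #8, #9, #11, #12, #14.
Of those, in Ward C: #1, #6, #8, #12 → 4.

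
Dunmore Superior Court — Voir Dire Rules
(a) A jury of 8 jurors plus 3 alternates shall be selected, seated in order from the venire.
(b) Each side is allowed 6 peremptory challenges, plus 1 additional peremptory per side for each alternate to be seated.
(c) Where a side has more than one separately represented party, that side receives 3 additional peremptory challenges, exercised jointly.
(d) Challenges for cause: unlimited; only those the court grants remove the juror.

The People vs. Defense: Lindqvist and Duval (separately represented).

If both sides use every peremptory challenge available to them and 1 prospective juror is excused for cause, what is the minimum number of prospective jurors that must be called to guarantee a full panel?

33

Seats to fill: 8 + 3 alternates = 11.
Peremptories — The People: 6 + 1×3 = 9; Defense: 6 + 1×3 + 3 = 12; total 21.
For-cause removals: 1.
Minimum venire: 11 + 21 + 1 = 33.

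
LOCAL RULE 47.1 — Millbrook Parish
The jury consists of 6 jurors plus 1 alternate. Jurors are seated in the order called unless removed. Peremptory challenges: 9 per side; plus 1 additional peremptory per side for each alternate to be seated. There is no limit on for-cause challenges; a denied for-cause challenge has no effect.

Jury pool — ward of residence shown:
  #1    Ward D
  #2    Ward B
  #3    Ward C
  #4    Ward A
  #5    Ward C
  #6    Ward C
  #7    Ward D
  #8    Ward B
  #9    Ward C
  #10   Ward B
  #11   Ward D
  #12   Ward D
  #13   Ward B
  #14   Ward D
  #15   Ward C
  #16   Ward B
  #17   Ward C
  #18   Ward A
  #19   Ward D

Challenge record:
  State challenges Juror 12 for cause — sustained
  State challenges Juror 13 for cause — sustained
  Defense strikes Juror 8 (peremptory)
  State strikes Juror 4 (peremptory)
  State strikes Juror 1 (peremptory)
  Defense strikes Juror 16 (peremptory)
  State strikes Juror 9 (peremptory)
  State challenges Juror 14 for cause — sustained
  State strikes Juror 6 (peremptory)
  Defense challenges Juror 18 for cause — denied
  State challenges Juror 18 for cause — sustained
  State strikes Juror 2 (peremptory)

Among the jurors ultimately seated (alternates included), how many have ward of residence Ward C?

Removed: #1, #2, #4, #6, #8, #9, #12, #13, #14, #16, #18.
Seated (7 incl. alternates): #3, #5, #7, #10, #11, #15, #17.
Of those, in Ward C: #3, #5, #15, #17 → 4.

4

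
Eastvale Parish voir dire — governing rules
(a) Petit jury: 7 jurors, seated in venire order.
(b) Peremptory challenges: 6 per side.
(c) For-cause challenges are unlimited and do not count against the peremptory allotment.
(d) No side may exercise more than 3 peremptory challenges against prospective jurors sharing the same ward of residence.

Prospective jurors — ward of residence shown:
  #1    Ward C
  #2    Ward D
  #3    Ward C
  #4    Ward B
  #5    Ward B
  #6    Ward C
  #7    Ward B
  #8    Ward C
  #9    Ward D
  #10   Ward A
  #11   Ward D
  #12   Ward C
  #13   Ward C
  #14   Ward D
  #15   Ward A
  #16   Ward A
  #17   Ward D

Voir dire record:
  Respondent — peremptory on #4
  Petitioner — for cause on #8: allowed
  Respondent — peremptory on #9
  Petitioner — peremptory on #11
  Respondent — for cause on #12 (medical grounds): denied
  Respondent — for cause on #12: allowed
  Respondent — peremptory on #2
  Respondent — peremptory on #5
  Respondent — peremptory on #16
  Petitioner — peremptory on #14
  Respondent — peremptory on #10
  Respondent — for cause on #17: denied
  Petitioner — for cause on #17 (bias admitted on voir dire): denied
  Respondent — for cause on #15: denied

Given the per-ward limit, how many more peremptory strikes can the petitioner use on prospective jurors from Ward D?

Petitioner peremptories so far: #11, #14 — 2 of 6 used, 4 left overall.
Against Ward D: #11, #14 — 2 used; per-ward cap 3 leaves 1.
Binding limit: min(4, 1) = 1.

1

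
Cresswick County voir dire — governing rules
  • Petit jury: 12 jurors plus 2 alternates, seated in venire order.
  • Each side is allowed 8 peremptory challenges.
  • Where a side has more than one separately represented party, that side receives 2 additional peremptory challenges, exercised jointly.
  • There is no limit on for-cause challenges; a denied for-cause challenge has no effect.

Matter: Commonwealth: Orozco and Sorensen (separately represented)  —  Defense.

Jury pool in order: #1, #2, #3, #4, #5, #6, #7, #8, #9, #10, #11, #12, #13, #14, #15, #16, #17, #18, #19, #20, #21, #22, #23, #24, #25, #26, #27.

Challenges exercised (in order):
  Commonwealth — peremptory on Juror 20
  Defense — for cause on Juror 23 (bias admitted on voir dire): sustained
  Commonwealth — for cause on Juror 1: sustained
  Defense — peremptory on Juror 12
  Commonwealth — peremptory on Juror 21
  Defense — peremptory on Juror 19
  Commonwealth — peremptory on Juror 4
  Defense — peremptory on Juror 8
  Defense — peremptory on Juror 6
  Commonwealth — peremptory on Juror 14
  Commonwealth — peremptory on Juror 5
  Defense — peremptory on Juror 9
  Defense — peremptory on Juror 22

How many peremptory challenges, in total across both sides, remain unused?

7

Commonwealth allotment: 8 base + 2 multi-party = 10. Defense allotment: 8.
Commonwealth peremptories used: #20, #21, #4, #14, #5 — 5 (the for-cause on #1 doesn't count).
Defense peremptories used: #12, #19, #8, #6, #9, #22 — 6 (the for-cause on #23 doesn't count).
Remaining: (10 − 5) + (8 − 6) = 7.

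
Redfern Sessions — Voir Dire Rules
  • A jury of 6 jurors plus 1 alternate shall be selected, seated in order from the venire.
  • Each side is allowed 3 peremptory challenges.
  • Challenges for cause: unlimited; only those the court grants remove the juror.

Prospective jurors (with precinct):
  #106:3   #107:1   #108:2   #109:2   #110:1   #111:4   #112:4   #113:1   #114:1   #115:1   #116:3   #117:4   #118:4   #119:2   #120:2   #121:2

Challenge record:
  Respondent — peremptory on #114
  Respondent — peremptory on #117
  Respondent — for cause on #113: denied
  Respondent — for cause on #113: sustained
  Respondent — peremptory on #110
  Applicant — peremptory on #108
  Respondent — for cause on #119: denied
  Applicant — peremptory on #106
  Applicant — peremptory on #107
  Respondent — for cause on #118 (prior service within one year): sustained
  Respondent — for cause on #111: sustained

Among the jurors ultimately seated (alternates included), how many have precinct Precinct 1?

1

Removed: #106, #107, #108, #110, #111, #113, #114, #117, #118.
Seated (7 incl. alternates): #109, #112, #115, #116, #119, #120, #121.
Of those, in Precinct 1: #115 → 1.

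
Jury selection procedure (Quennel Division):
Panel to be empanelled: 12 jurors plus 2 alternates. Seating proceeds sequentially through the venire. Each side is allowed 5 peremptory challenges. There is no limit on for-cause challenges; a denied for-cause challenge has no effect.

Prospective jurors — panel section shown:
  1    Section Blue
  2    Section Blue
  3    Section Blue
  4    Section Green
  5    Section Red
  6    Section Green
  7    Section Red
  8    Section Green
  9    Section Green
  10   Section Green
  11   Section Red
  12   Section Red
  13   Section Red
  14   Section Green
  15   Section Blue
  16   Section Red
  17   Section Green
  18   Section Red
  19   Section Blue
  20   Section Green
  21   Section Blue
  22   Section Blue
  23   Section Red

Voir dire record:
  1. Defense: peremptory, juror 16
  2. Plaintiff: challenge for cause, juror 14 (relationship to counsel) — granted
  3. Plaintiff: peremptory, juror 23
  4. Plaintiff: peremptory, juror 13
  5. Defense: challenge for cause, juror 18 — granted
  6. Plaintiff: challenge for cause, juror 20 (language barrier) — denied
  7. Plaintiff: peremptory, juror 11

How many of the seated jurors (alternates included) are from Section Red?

Removed: #11, #13, #14, #16, #18, #23.
Seated (14 incl. alternates): #1, #2, #3, #4, #5, #6, #7, #8, #9, #10, #12, #15, #17, #19.
Of those, in Section Red: #5, #7, #12 → 3.

3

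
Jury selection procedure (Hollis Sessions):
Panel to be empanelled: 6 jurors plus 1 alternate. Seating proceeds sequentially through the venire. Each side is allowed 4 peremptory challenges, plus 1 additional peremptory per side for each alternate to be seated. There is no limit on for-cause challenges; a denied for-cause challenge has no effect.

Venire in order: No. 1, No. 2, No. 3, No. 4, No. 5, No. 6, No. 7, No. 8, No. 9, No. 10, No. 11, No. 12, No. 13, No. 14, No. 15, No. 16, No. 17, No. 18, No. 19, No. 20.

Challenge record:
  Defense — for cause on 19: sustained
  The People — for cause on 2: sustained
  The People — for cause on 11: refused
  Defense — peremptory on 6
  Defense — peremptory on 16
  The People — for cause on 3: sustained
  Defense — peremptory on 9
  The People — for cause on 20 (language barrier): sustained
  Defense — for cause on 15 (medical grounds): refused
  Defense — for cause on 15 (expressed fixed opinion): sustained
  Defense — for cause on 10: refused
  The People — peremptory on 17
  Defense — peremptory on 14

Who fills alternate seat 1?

Removed: #2, #3, #6, #9, #14, #15, #16, #17, #19, #20. (#10, #11 stay — for-cause denied.)
Seating in order: seats 1–6 → #1, #4, #5, #7, #8, #10; alternates → #11.
So alternate 1 is #11.

11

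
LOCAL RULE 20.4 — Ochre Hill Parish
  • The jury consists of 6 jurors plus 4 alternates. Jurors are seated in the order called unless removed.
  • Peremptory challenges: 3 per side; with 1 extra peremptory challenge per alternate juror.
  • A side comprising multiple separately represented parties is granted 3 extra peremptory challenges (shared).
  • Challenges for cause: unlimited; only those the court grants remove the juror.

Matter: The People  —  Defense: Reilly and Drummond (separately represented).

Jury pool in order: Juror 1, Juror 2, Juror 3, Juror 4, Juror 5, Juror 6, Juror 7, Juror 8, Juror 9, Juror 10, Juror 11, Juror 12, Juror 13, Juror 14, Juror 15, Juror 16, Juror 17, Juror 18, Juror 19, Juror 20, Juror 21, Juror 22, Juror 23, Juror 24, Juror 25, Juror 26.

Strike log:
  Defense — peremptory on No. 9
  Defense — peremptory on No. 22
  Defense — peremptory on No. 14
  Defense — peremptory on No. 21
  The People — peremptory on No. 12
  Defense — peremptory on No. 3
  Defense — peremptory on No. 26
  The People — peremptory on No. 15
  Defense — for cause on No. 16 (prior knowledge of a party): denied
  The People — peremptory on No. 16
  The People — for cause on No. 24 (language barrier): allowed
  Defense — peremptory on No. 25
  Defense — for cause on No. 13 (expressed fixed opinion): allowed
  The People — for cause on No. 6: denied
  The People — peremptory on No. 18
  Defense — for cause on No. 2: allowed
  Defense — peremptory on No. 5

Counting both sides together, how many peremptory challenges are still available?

5

The People allotment: 3 base + 1 × 4 alternates = 7. Defense allotment: 3 base + 1 × 4 alternates + 3 multi-party = 10.
The People peremptories used: #12, #15, #16, #18 — 4 (for-cause on #24, #6 don't count).
Defense peremptories used: #9, #22, #14, #21, #3, #26, #25, #5 — 8 (for-cause on #16, #13, #2 don't count).
Remaining: (7 − 4) + (10 − 8) = 5.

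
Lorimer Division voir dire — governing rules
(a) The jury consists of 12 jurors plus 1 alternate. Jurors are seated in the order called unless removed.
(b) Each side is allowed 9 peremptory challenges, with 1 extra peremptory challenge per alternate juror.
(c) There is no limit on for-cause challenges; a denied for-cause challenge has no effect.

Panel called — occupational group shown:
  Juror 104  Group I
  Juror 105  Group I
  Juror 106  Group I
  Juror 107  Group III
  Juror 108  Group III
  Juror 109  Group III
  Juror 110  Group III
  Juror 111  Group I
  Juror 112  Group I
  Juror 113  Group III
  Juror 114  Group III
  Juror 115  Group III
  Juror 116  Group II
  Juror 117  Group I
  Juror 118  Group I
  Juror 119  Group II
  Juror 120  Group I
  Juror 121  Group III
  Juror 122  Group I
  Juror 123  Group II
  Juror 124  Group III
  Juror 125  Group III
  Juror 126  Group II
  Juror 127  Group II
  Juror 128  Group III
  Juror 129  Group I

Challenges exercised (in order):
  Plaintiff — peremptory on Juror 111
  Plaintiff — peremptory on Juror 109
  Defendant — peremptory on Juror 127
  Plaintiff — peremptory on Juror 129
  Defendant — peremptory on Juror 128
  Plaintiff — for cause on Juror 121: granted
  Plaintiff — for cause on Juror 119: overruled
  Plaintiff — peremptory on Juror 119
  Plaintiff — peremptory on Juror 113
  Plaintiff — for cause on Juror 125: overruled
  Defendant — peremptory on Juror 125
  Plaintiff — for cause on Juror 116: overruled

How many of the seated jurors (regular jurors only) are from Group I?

6

Removed: #109, #111, #113, #119, #121, #125, #127, #128, #129.
Seated jurors 1–12: #104, #105, #106, #107, #108, #110, #112, #114, #115, #116, #117, #118 (alternates #120 not counted).
Of those, in Group I: #104, #105, #106, #112, #117, #118 → 6.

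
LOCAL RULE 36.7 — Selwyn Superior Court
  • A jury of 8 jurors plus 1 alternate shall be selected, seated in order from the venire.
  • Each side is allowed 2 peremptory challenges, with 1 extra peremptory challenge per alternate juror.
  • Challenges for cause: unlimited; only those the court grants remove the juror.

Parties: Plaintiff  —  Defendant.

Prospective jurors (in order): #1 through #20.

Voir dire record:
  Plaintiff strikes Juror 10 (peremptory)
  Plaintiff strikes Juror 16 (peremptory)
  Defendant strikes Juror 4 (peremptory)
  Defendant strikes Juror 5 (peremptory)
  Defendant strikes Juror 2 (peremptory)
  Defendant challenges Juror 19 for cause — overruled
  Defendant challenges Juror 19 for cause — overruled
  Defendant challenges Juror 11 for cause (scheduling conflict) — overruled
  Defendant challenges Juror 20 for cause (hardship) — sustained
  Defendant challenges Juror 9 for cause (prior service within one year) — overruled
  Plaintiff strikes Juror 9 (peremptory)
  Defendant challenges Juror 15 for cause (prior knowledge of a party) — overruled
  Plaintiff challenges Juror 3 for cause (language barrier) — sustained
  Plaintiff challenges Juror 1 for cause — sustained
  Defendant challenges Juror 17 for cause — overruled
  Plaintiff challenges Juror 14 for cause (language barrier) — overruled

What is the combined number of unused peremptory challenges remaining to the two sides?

Plaintiff allotment: 2 base + 1 × 1 alternate = 3. Defendant allotment: 2 base + 1 × 1 alternate = 3.
Plaintiff peremptories used: #10, #16, #9 — 3 (for-cause on #3, #1, #14 don't count).
Defendant peremptories used: #4, #5, #2 — 3 (for-cause on #19, #19, #11, #20, #9, #15, #17 don't count).
Remaining: (3 − 3) + (3 − 3) = 0.

0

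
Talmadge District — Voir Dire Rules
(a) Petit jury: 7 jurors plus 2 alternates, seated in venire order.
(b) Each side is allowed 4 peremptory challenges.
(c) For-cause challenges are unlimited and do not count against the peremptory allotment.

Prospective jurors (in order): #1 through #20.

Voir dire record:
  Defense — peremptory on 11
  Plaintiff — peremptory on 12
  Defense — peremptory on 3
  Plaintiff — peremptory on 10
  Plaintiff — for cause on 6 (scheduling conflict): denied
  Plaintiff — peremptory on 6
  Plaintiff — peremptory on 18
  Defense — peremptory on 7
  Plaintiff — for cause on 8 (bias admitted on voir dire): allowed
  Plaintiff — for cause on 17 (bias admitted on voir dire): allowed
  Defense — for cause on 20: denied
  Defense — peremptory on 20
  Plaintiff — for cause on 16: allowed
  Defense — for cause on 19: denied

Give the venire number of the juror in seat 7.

Removed: #3, #6, #7, #8, #10, #11, #12, #16, #17, #18, #20. (#19 stays — for-cause denied.)
Seating in order: seats 1–7 → #1, #2, #4, #5, #9, #13, #14; alternates → #15, #19.
So seat 7 is #14.

14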